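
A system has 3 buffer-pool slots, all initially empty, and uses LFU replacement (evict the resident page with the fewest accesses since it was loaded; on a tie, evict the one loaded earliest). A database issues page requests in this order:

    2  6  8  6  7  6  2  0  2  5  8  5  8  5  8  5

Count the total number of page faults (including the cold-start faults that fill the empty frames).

13

2 -> miss, frames [2]
6 -> miss, frames [2, 6]
8 -> miss, frames [2, 6, 8]
6 -> hit
7 -> miss, evict 2, frames [6, 8, 7]
6 -> hit
2 -> miss, evict 8, frames [6, 7, 2]
0 -> miss, evict 7, frames [6, 2, 0]
2 -> hit
5 -> miss, evict 0, frames [6, 2, 5]
8 -> miss, evict 5, frames [6, 2, 8]
5 -> miss, evict 8, frames [6, 2, 5]
8 -> miss, evict 5, frames [6, 2, 8]
5 -> miss, evict 8, frames [6, 2, 5]
8 -> miss, evict 5, frames [6, 2, 8]
5 -> miss, evict 8, frames [6, 2, 5]
Page faults: 13.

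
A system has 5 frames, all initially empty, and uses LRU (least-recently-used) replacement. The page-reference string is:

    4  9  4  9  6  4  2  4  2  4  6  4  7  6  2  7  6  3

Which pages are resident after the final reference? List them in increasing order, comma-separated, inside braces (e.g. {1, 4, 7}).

{2, 3, 4, 6, 7}

4 → fault, frames {4}
9 → fault, frames {4,9}
4 → hit
9 → hit
6 → fault, frames {4,9,6}
4 → hit
2 → fault, frames {9,6,4,2}
4 → hit
2 → hit
4 → hit
6 → hit
4 → hit
7 → fault, frames {9,2,6,4,7}
6 → hit
2 → hit
7 → hit
6 → hit
3 → fault, evict 9, frames {4,2,7,6,3}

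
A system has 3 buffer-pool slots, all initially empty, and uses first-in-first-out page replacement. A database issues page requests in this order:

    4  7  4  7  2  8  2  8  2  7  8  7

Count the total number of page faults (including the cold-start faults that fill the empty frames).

4

4: miss, frames (4)
7: miss, frames (4 7)
4: hit
7: hit
2: miss, frames (4 7 2)
8: miss, evict 4, frames (7 2 8)
2: hit
8: hit
2: hit
7: hit
8: hit
7: hit
Page faults: 4.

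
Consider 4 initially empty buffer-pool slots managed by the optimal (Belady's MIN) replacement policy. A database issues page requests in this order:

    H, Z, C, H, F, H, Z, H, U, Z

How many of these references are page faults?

H -> fault, frames (H)
Z -> fault, frames (H Z)
C -> fault, frames (H Z C)
H -> hit
F -> fault, frames (H Z C F)
H -> hit
Z -> hit
H -> hit
U -> fault, evict F, frames (H Z C U)
Z -> hit
Page faults: 5.

5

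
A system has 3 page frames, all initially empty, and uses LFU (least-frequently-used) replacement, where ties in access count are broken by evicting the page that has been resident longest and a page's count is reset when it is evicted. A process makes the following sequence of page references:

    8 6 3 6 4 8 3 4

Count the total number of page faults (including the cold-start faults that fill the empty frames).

7

8 → fault, frames (8)
6 → fault, frames (8 6)
3 → fault, frames (8 6 3)
6 → hit
4 → fault, evict 8, frames (6 3 4)
8 → fault, evict 3, frames (6 4 8)
3 → fault, evict 4, frames (6 8 3)
4 → fault, evict 8, frames (6 3 4)
Page faults: 7.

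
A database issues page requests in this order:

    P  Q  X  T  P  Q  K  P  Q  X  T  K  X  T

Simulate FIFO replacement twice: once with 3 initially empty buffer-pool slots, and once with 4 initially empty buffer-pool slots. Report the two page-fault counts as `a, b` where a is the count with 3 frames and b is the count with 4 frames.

3 frames: F F F F F F F . . F F . . . → 9 faults.
4 frames: F F F F . . F F F F F F . . → 10 faults.
10 > 9: adding a frame increased faults — Belady's anomaly.

9, 10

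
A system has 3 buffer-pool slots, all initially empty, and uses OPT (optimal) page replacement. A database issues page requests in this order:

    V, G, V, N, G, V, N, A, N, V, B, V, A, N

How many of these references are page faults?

V: miss, frames {V}
G: miss, frames {V,G}
V: hit
N: miss, frames {V,G,N}
G: hit
V: hit
N: hit
A: miss, evict G, frames {V,N,A}
N: hit
V: hit
B: miss, evict N, frames {V,A,B}
V: hit
A: hit
N: miss, evict B, frames {V,A,N}
Page faults: 6.

6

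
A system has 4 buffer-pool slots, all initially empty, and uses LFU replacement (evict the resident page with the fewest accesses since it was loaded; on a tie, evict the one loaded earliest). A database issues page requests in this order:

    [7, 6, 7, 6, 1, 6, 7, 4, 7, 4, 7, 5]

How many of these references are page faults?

7: miss, frames {7}
6: miss, frames {7,6}
7: hit
6: hit
1: miss, frames {7,6,1}
6: hit
7: hit
4: miss, frames {7,6,1,4}
7: hit
4: hit
7: hit
5: miss, evict 1, frames {7,6,4,5}
Page faults: 5.

5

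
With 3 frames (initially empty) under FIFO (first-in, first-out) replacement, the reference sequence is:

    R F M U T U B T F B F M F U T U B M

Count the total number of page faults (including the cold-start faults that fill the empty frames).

12

R -> fault, frames (R)
F -> fault, frames (R F)
M -> fault, frames (R F M)
U -> fault, evict R, frames (F M U)
T -> fault, evict F, frames (M U T)
U -> hit
B -> fault, evict M, frames (U T B)
T -> hit
F -> fault, evict U, frames (T B F)
B -> hit
F -> hit
M -> fault, evict T, frames (B F M)
F -> hit
U -> fault, evict B, frames (F M U)
T -> fault, evict F, frames (M U T)
U -> hit
B -> fault, evict M, frames (U T B)
M -> fault, evict U, frames (T B M)
Page faults: 12.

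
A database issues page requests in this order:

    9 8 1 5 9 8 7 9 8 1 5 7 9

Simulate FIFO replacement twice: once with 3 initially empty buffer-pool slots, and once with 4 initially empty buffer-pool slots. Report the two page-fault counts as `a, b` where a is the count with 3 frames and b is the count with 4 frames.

10, 11

3 frames: F F F F F F F . . F F . F → 10 faults.
4 frames: F F F F . . F F F F F F F → 11 faults.
11 > 10: adding a frame increased faults — Belady's anomaly.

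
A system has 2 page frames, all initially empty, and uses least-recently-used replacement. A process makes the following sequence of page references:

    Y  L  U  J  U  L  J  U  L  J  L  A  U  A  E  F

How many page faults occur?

13

Y → miss, frames (Y)
L → miss, frames (Y L)
U → miss, evict Y, frames (L U)
J → miss, evict L, frames (U J)
U → hit
L → miss, evict J, frames (U L)
J → miss, evict U, frames (L J)
U → miss, evict L, frames (J U)
L → miss, evict J, frames (U L)
J → miss, evict U, frames (L J)
L → hit
A → miss, evict J, frames (L A)
U → miss, evict L, frames (A U)
A → hit
E → miss, evict U, frames (A E)
F → miss, evict A, frames (E F)
Page faults: 13.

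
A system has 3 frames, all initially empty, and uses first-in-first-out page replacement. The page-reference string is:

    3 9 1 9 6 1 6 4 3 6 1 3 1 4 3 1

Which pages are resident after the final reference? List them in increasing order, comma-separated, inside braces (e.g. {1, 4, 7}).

3 -> fault, frames {3}
9 -> fault, frames {3,9}
1 -> fault, frames {3,9,1}
9 -> hit
6 -> fault, evict 3, frames {9,1,6}
1 -> hit
6 -> hit
4 -> fault, evict 9, frames {1,6,4}
3 -> fault, evict 1, frames {6,4,3}
6 -> hit
1 -> fault, evict 6, frames {4,3,1}
3 -> hit
1 -> hit
4 -> hit
3 -> hit
1 -> hit

{1, 3, 4}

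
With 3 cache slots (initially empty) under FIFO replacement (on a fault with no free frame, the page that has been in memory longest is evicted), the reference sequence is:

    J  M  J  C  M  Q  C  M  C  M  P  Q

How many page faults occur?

5

J: miss, frames {J}
M: miss, frames {J,M}
J: hit
C: miss, frames {J,M,C}
M: hit
Q: miss, evict J, frames {M,C,Q}
C: hit
M: hit
C: hit
M: hit
P: miss, evict M, frames {C,Q,P}
Q: hit
Page faults: 5.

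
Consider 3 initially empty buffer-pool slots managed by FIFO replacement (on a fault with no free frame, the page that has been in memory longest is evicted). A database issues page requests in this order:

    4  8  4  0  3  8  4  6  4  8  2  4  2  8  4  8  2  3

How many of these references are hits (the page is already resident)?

4: fault, frames {4}
8: fault, frames {4,8}
4: hit
0: fault, frames {4,8,0}
3: fault, evict 4, frames {8,0,3}
8: hit
4: fault, evict 8, frames {0,3,4}
6: fault, evict 0, frames {3,4,6}
4: hit
8: fault, evict 3, frames {4,6,8}
2: fault, evict 4, frames {6,8,2}
4: fault, evict 6, frames {8,2,4}
2: hit
8: hit
4: hit
8: hit
2: hit
3: fault, evict 8, frames {2,4,3}
Hits: 8.

8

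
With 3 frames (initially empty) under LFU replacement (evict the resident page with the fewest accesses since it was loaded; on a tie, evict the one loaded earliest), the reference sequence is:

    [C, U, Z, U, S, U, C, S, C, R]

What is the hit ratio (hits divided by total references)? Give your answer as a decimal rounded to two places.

0.40

C: miss, frames {C}
U: miss, frames {C,U}
Z: miss, frames {C,U,Z}
U: hit
S: miss, evict C, frames {U,Z,S}
U: hit
C: miss, evict Z, frames {U,S,C}
S: hit
C: hit
R: miss, evict S, frames {U,C,R}
Hits: 4 of 10 references → 4/10 = 0.4000.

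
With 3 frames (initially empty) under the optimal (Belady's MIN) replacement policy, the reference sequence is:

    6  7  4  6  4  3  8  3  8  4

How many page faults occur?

5

6 -> miss, frames {6}
7 -> miss, frames {6,7}
4 -> miss, frames {6,7,4}
6 -> hit
4 -> hit
3 -> miss, evict 7, frames {6,4,3}
8 -> miss, evict 6, frames {4,3,8}
3 -> hit
8 -> hit
4 -> hit
Page faults: 5.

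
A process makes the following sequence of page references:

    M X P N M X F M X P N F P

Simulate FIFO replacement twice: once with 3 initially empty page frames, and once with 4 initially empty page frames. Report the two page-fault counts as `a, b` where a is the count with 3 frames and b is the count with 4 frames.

9, 10

3 frames: F F F F F F F . . F F . . → 9 faults.
4 frames: F F F F . . F F F F F F . → 10 faults.
10 > 9: adding a frame increased faults — Belady's anomaly.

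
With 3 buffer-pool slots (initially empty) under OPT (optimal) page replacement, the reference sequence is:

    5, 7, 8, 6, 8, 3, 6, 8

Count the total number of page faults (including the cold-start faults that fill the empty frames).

5: miss, frames [5]
7: miss, frames [5, 7]
8: miss, frames [5, 7, 8]
6: miss, evict 7, frames [5, 8, 6]
8: hit
3: miss, evict 5, frames [8, 6, 3]
6: hit
8: hit
Page faults: 5.

5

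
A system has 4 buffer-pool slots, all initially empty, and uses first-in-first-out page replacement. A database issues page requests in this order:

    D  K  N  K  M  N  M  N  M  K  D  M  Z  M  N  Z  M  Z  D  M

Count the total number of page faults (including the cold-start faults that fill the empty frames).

D: miss, frames [D]
K: miss, frames [D, K]
N: miss, frames [D, K, N]
K: hit
M: miss, frames [D, K, N, M]
N: hit
M: hit
N: hit
M: hit
K: hit
D: hit
M: hit
Z: miss, evict D, frames [K, N, M, Z]
M: hit
N: hit
Z: hit
M: hit
Z: hit
D: miss, evict K, frames [N, M, Z, D]
M: hit
Page faults: 6.

6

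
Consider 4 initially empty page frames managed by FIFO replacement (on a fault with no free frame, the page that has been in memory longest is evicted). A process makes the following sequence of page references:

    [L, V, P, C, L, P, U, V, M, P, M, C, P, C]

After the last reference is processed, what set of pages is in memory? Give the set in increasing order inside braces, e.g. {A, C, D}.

{C, M, P, U}

L: fault, frames (L)
V: fault, frames (L V)
P: fault, frames (L V P)
C: fault, frames (L V P C)
L: hit
P: hit
U: fault, evict L, frames (V P C U)
V: hit
M: fault, evict V, frames (P C U M)
P: hit
M: hit
C: hit
P: hit
C: hit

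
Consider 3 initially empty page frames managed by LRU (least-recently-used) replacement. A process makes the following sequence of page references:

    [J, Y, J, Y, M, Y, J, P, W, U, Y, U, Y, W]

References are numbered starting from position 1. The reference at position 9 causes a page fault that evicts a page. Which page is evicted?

Y

pos 1: J: miss, frames {J}
pos 2: Y: miss, frames {J,Y}
pos 3: J: hit
pos 4: Y: hit
pos 5: M: miss, frames {J,Y,M}
pos 6: Y: hit
pos 7: J: hit
pos 8: P: miss, evict M, frames {Y,J,P}
pos 9: W: miss, evict Y, frames {J,P,W}
At position 9, page Y is evicted.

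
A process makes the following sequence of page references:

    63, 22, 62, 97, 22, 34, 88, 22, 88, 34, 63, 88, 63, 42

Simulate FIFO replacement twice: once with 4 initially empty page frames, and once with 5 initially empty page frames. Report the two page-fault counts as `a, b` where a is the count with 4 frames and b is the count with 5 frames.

4 frames: F F F F . F F F . . F . . F → 9 faults.
5 frames: F F F F . F F . . . F . . F → 8 faults.
8 < 9: adding a frame reduced faults, as is typical.

9, 8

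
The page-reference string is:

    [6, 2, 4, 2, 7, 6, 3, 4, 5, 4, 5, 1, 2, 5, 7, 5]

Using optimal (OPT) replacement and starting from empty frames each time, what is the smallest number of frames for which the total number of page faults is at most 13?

2

f=1: 16 faults
f=2: 10 faults
f=3: 8 faults
f=4: 7 faults
f=5: 7 faults
f=6: 7 faults
f=7: 7 faults
Smallest f with faults ≤ 13 is 2.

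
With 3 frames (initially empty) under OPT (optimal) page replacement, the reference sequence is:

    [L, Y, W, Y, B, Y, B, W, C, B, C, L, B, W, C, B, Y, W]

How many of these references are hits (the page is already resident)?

10

L: fault, frames [L]
Y: fault, frames [L, Y]
W: fault, frames [L, Y, W]
Y: hit
B: fault, evict L, frames [Y, W, B]
Y: hit
B: hit
W: hit
C: fault, evict Y, frames [W, B, C]
B: hit
C: hit
L: fault, evict C, frames [W, B, L]
B: hit
W: hit
C: fault, evict L, frames [W, B, C]
B: hit
Y: fault, evict C, frames [W, B, Y]
W: hit
Hits: 10.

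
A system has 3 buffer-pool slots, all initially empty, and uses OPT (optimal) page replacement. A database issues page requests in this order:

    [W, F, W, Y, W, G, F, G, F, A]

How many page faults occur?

5

W → fault, frames [W]
F → fault, frames [W, F]
W → hit
Y → fault, frames [W, F, Y]
W → hit
G → fault, evict Y, frames [W, F, G]
F → hit
G → hit
F → hit
A → fault, evict G, frames [W, F, A]
Page faults: 5.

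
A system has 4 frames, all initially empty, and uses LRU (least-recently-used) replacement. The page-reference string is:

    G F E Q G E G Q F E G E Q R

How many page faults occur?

5

G → miss, frames {G}
F → miss, frames {G,F}
E → miss, frames {G,F,E}
Q → miss, frames {G,F,E,Q}
G → hit
E → hit
G → hit
Q → hit
F → hit
E → hit
G → hit
E → hit
Q → hit
R → miss, evict F, frames {G,E,Q,R}
Page faults: 5.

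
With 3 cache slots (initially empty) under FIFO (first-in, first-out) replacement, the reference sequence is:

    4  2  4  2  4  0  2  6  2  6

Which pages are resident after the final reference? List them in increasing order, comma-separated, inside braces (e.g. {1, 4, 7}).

4: miss, frames {4}
2: miss, frames {4,2}
4: hit
2: hit
4: hit
0: miss, frames {4,2,0}
2: hit
6: miss, evict 4, frames {2,0,6}
2: hit
6: hit

{0, 2, 6}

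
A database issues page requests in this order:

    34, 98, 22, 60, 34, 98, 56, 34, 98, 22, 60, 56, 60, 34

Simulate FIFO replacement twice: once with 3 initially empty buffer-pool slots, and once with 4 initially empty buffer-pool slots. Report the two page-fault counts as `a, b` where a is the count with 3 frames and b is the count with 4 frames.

10, 11

3 frames: F F F F F F F . . F F . . F → 10 faults.
4 frames: F F F F . . F F F F F F . F → 11 faults.
11 > 10: adding a frame increased faults — Belady's anomaly.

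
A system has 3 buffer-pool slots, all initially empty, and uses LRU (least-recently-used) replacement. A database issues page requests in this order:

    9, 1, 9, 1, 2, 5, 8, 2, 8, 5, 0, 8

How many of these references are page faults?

9 → fault, frames {9}
1 → fault, frames {9,1}
9 → hit
1 → hit
2 → fault, frames {9,1,2}
5 → fault, evict 9, frames {1,2,5}
8 → fault, evict 1, frames {2,5,8}
2 → hit
8 → hit
5 → hit
0 → fault, evict 2, frames {8,5,0}
8 → hit
Page faults: 6.

6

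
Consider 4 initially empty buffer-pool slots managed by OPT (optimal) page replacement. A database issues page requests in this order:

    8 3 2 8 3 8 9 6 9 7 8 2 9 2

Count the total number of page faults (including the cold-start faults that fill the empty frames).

6

8: miss, frames [8]
3: miss, frames [8, 3]
2: miss, frames [8, 3, 2]
8: hit
3: hit
8: hit
9: miss, frames [8, 3, 2, 9]
6: miss, evict 3, frames [8, 2, 9, 6]
9: hit
7: miss, evict 6, frames [8, 2, 9, 7]
8: hit
2: hit
9: hit
2: hit
Page faults: 6.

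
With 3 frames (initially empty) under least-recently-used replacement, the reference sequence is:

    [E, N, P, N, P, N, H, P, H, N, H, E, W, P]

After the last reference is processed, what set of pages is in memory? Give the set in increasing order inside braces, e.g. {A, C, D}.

E -> miss, frames {E}
N -> miss, frames {E,N}
P -> miss, frames {E,N,P}
N -> hit
P -> hit
N -> hit
H -> miss, evict E, frames {P,N,H}
P -> hit
H -> hit
N -> hit
H -> hit
E -> miss, evict P, frames {N,H,E}
W -> miss, evict N, frames {H,E,W}
P -> miss, evict H, frames {E,W,P}

{E, P, W}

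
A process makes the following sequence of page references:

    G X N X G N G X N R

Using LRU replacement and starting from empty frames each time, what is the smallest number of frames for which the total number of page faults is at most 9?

2

f=1: 10 faults
f=2: 8 faults
f=3: 4 faults
f=4: 4 faults
Smallest f with faults ≤ 9 is 2.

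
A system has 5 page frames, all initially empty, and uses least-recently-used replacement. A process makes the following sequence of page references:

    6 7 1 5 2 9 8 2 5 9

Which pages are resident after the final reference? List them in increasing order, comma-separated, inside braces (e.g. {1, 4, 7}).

6 → fault, frames (6)
7 → fault, frames (6 7)
1 → fault, frames (6 7 1)
5 → fault, frames (6 7 1 5)
2 → fault, frames (6 7 1 5 2)
9 → fault, evict 6, frames (7 1 5 2 9)
8 → fault, evict 7, frames (1 5 2 9 8)
2 → hit
5 → hit
9 → hit

{1, 2, 5, 8, 9}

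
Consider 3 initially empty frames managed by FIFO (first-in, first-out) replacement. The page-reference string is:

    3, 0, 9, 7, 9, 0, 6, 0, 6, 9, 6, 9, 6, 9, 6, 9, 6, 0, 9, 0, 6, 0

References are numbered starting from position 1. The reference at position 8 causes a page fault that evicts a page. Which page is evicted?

pos 1: 3 → miss, frames {3}
pos 2: 0 → miss, frames {3,0}
pos 3: 9 → miss, frames {3,0,9}
pos 4: 7 → miss, evict 3, frames {0,9,7}
pos 5: 9 → hit
pos 6: 0 → hit
pos 7: 6 → miss, evict 0, frames {9,7,6}
pos 8: 0 → miss, evict 9, frames {7,6,0}
At position 8, page 9 is evicted.

9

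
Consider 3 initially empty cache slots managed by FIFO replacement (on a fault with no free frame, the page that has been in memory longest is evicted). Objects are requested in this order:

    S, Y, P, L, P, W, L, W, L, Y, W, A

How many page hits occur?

5

S → miss, frames (S)
Y → miss, frames (S Y)
P → miss, frames (S Y P)
L → miss, evict S, frames (Y P L)
P → hit
W → miss, evict Y, frames (P L W)
L → hit
W → hit
L → hit
Y → miss, evict P, frames (L W Y)
W → hit
A → miss, evict L, frames (W Y A)
Hits: 5.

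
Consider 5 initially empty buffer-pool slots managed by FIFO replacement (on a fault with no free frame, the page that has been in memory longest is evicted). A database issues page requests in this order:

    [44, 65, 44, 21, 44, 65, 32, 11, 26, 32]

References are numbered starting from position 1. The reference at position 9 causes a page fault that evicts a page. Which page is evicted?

44

pos 1: 44 -> miss, frames (44)
pos 2: 65 -> miss, frames (44 65)
pos 3: 44 -> hit
pos 4: 21 -> miss, frames (44 65 21)
pos 5: 44 -> hit
pos 6: 65 -> hit
pos 7: 32 -> miss, frames (44 65 21 32)
pos 8: 11 -> miss, frames (44 65 21 32 11)
pos 9: 26 -> miss, evict 44, frames (65 21 32 11 26)
At position 9, page 44 is evicted.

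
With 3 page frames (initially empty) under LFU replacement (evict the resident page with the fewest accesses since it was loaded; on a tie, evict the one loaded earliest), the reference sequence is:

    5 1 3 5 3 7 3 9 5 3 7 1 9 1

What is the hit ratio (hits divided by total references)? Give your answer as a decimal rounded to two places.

5 -> fault, frames (5)
1 -> fault, frames (5 1)
3 -> fault, frames (5 1 3)
5 -> hit
3 -> hit
7 -> fault, evict 1, frames (5 3 7)
3 -> hit
9 -> fault, evict 7, frames (5 3 9)
5 -> hit
3 -> hit
7 -> fault, evict 9, frames (5 3 7)
1 -> fault, evict 7, frames (5 3 1)
9 -> fault, evict 1, frames (5 3 9)
1 -> fault, evict 9, frames (5 3 1)
Hits: 5 of 14 references → 5/14 = 0.3571.

0.36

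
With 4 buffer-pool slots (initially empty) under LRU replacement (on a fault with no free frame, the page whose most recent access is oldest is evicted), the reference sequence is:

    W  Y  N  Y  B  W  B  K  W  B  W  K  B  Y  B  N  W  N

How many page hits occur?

11

W: miss, frames (W)
Y: miss, frames (W Y)
N: miss, frames (W Y N)
Y: hit
B: miss, frames (W N Y B)
W: hit
B: hit
K: miss, evict N, frames (Y W B K)
W: hit
B: hit
W: hit
K: hit
B: hit
Y: hit
B: hit
N: miss, evict W, frames (K Y B N)
W: miss, evict K, frames (Y B N W)
N: hit
Hits: 11.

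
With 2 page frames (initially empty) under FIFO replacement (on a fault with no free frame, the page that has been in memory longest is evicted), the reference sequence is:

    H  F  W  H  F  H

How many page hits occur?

1

H: miss, frames (H)
F: miss, frames (H F)
W: miss, evict H, frames (F W)
H: miss, evict F, frames (W H)
F: miss, evict W, frames (H F)
H: hit
Hits: 1.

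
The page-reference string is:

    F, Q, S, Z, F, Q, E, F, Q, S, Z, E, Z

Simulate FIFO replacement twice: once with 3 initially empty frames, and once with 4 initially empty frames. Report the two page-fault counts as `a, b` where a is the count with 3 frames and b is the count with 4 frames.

9, 10

3 frames: F F F F F F F . . F F . . → 9 faults.
4 frames: F F F F . . F F F F F F . → 10 faults.
10 > 9: adding a frame increased faults — Belady's anomaly.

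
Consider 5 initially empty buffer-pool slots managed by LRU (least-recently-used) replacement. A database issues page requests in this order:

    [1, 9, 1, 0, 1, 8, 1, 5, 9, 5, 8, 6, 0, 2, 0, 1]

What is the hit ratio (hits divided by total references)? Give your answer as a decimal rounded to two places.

1 -> fault, frames [1]
9 -> fault, frames [1, 9]
1 -> hit
0 -> fault, frames [9, 1, 0]
1 -> hit
8 -> fault, frames [9, 0, 1, 8]
1 -> hit
5 -> fault, frames [9, 0, 8, 1, 5]
9 -> hit
5 -> hit
8 -> hit
6 -> fault, evict 0, frames [1, 9, 5, 8, 6]
0 -> fault, evict 1, frames [9, 5, 8, 6, 0]
2 -> fault, evict 9, frames [5, 8, 6, 0, 2]
0 -> hit
1 -> fault, evict 5, frames [8, 6, 2, 0, 1]
Hits: 7 of 16 references → 7/16 = 0.4375.

0.44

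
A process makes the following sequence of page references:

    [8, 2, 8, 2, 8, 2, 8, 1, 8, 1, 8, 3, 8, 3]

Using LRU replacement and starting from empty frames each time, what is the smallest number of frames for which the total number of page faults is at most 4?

f=1: 14 faults
f=2: 4 faults
f=3: 4 faults
f=4: 4 faults
Smallest f with faults ≤ 4 is 2.

2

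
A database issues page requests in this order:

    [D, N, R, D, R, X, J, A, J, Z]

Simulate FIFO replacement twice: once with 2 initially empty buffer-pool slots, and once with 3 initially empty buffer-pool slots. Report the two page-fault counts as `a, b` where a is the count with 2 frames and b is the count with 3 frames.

8, 7

2 frames: F F F F . F F F . F → 8 faults.
3 frames: F F F . . F F F . F → 7 faults.
7 < 8: adding a frame reduced faults, as is typical.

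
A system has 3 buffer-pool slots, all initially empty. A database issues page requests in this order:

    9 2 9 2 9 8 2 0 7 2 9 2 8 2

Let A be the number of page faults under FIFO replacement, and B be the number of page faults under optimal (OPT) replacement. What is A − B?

Under FIFO: F F . . . F . F F F F . F . → 8 faults.
Under OPT: F F . . . F . F F . . . F . → 6 faults.
A − B = 8 − 6 = 2.

2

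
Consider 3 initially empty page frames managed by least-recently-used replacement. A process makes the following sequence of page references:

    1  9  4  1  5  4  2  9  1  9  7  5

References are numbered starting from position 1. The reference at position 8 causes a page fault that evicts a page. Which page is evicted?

pos 1: 1 -> fault, frames {1}
pos 2: 9 -> fault, frames {1,9}
pos 3: 4 -> fault, frames {1,9,4}
pos 4: 1 -> hit
pos 5: 5 -> fault, evict 9, frames {4,1,5}
pos 6: 4 -> hit
pos 7: 2 -> fault, evict 1, frames {5,4,2}
pos 8: 9 -> fault, evict 5, frames {4,2,9}
At position 8, page 5 is evicted.

5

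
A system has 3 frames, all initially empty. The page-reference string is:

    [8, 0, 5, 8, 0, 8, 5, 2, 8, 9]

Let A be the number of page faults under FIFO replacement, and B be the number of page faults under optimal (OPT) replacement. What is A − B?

Under FIFO: F F F . . . . F F F → 6 faults.
Under OPT: F F F . . . . F . F → 5 faults.
A − B = 6 − 5 = 1.

1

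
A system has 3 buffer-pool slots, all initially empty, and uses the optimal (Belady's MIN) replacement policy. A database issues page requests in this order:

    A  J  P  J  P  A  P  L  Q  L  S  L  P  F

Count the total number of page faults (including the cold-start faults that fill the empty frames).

A -> miss, frames {A}
J -> miss, frames {A,J}
P -> miss, frames {A,J,P}
J -> hit
P -> hit
A -> hit
P -> hit
L -> miss, evict J, frames {A,P,L}
Q -> miss, evict A, frames {P,L,Q}
L -> hit
S -> miss, evict Q, frames {P,L,S}
L -> hit
P -> hit
F -> miss, evict S, frames {P,L,F}
Page faults: 7.

7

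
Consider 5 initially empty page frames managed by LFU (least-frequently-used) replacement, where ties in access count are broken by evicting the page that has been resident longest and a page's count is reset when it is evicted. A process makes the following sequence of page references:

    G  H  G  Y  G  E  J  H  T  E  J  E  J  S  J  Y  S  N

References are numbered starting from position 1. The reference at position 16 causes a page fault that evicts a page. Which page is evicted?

S

pos 1: G → fault, frames {G}
pos 2: H → fault, frames {G,H}
pos 3: G → hit
pos 4: Y → fault, frames {G,H,Y}
pos 5: G → hit
pos 6: E → fault, frames {G,H,Y,E}
pos 7: J → fault, frames {G,H,Y,E,J}
pos 8: H → hit
pos 9: T → fault, evict Y, frames {G,H,E,J,T}
pos 10: E → hit
pos 11: J → hit
pos 12: E → hit
pos 13: J → hit
pos 14: S → fault, evict T, frames {G,H,E,J,S}
pos 15: J → hit
pos 16: Y → fault, evict S, frames {G,H,E,J,Y}
At position 16, page S is evicted.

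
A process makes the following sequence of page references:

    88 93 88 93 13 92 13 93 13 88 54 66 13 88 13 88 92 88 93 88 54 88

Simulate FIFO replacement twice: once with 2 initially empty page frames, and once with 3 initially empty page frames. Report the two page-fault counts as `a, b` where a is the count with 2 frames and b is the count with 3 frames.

15, 13

2 frames: F F . . F F . F F F F F F F . . F . F F F . → 15 faults.
3 frames: F F . . F F . . . F F F F F . . F . F . F F → 13 faults.
13 < 15: adding a frame reduced faults, as is typical.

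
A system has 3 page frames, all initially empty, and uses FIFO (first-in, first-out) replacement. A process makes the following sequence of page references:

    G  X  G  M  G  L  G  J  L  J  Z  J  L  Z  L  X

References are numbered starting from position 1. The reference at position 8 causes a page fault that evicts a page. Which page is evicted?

M

pos 1: G → miss, frames (G)
pos 2: X → miss, frames (G X)
pos 3: G → hit
pos 4: M → miss, frames (G X M)
pos 5: G → hit
pos 6: L → miss, evict G, frames (X M L)
pos 7: G → miss, evict X, frames (M L G)
pos 8: J → miss, evict M, frames (L G J)
At position 8, page M is evicted.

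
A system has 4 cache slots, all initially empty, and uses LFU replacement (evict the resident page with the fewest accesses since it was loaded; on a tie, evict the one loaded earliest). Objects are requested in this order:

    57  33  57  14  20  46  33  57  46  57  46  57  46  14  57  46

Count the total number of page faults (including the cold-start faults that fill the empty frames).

7

57 -> miss, frames [57]
33 -> miss, frames [57, 33]
57 -> hit
14 -> miss, frames [57, 33, 14]
20 -> miss, frames [57, 33, 14, 20]
46 -> miss, evict 33, frames [57, 14, 20, 46]
33 -> miss, evict 14, frames [57, 20, 46, 33]
57 -> hit
46 -> hit
57 -> hit
46 -> hit
57 -> hit
46 -> hit
14 -> miss, evict 20, frames [57, 46, 33, 14]
57 -> hit
46 -> hit
Page faults: 7.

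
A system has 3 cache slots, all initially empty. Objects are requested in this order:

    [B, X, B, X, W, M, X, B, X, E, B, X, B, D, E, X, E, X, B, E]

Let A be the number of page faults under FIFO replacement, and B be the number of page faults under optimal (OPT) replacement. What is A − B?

Under FIFO: F F . . F F . F F F . . . F . . . . F . → 9 faults.
Under OPT: F F . . F F . . . F . . . F . . . . F . → 7 faults.
A − B = 9 − 7 = 2.

2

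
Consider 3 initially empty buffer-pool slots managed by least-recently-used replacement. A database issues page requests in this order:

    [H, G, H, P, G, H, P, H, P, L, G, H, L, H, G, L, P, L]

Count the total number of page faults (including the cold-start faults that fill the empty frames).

7

H: fault, frames {H}
G: fault, frames {H,G}
H: hit
P: fault, frames {G,H,P}
G: hit
H: hit
P: hit
H: hit
P: hit
L: fault, evict G, frames {H,P,L}
G: fault, evict H, frames {P,L,G}
H: fault, evict P, frames {L,G,H}
L: hit
H: hit
G: hit
L: hit
P: fault, evict H, frames {G,L,P}
L: hit
Page faults: 7.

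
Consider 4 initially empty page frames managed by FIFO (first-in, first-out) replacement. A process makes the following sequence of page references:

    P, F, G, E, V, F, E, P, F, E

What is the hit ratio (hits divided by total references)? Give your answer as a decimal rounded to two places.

0.30

P -> fault, frames {P}
F -> fault, frames {P,F}
G -> fault, frames {P,F,G}
E -> fault, frames {P,F,G,E}
V -> fault, evict P, frames {F,G,E,V}
F -> hit
E -> hit
P -> fault, evict F, frames {G,E,V,P}
F -> fault, evict G, frames {E,V,P,F}
E -> hit
Hits: 3 of 10 references → 3/10 = 0.3000.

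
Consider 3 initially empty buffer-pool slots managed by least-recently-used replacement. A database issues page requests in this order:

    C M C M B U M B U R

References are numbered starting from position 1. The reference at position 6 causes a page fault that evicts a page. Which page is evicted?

pos 1: C → miss, frames {C}
pos 2: M → miss, frames {C,M}
pos 3: C → hit
pos 4: M → hit
pos 5: B → miss, frames {C,M,B}
pos 6: U → miss, evict C, frames {M,B,U}
At position 6, page C is evicted.

C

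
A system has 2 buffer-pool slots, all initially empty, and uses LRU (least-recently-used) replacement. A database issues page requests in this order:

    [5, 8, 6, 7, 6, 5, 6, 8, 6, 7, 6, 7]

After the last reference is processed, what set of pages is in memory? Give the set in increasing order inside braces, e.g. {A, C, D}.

5 -> fault, frames {5}
8 -> fault, frames {5,8}
6 -> fault, evict 5, frames {8,6}
7 -> fault, evict 8, frames {6,7}
6 -> hit
5 -> fault, evict 7, frames {6,5}
6 -> hit
8 -> fault, evict 5, frames {6,8}
6 -> hit
7 -> fault, evict 8, frames {6,7}
6 -> hit
7 -> hit

{6, 7}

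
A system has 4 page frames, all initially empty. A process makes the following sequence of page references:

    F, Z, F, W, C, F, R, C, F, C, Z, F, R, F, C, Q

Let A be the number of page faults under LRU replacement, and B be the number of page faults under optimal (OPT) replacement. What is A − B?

1

Under LRU: F F . F F . F . . . F . . . . F → 7 faults.
Under OPT: F F . F F . F . . . . . . . . F → 6 faults.
A − B = 7 − 6 = 1.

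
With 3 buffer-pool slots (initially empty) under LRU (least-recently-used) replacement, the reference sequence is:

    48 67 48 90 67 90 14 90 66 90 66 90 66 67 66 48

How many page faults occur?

7

48: fault, frames [48]
67: fault, frames [48, 67]
48: hit
90: fault, frames [67, 48, 90]
67: hit
90: hit
14: fault, evict 48, frames [67, 90, 14]
90: hit
66: fault, evict 67, frames [14, 90, 66]
90: hit
66: hit
90: hit
66: hit
67: fault, evict 14, frames [90, 66, 67]
66: hit
48: fault, evict 90, frames [67, 66, 48]
Page faults: 7.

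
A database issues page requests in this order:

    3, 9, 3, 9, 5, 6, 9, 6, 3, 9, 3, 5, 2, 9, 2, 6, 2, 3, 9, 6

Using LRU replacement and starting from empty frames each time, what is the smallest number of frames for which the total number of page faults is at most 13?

3

f=1: 20 faults
f=2: 14 faults
f=3: 12 faults
f=4: 7 faults
f=5: 5 faults
Smallest f with faults ≤ 13 is 3.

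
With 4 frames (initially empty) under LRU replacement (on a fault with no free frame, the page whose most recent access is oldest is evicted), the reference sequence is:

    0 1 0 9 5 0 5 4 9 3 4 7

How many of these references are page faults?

7

0 → miss, frames {0}
1 → miss, frames {0,1}
0 → hit
9 → miss, frames {1,0,9}
5 → miss, frames {1,0,9,5}
0 → hit
5 → hit
4 → miss, evict 1, frames {9,0,5,4}
9 → hit
3 → miss, evict 0, frames {5,4,9,3}
4 → hit
7 → miss, evict 5, frames {9,3,4,7}
Page faults: 7.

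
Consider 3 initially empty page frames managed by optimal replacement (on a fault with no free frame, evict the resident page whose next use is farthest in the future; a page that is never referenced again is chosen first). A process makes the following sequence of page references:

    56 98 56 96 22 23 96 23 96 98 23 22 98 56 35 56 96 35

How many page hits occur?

10

56: miss, frames (56)
98: miss, frames (56 98)
56: hit
96: miss, frames (56 98 96)
22: miss, evict 56, frames (98 96 22)
23: miss, evict 22, frames (98 96 23)
96: hit
23: hit
96: hit
98: hit
23: hit
22: miss, evict 23, frames (98 96 22)
98: hit
56: miss, evict 22, frames (98 96 56)
35: miss, evict 98, frames (96 56 35)
56: hit
96: hit
35: hit
Hits: 10.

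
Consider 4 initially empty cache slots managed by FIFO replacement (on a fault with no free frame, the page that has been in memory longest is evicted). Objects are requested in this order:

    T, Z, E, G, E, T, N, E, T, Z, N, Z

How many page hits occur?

5

T → fault, frames [T]
Z → fault, frames [T, Z]
E → fault, frames [T, Z, E]
G → fault, frames [T, Z, E, G]
E → hit
T → hit
N → fault, evict T, frames [Z, E, G, N]
E → hit
T → fault, evict Z, frames [E, G, N, T]
Z → fault, evict E, frames [G, N, T, Z]
N → hit
Z → hit
Hits: 5.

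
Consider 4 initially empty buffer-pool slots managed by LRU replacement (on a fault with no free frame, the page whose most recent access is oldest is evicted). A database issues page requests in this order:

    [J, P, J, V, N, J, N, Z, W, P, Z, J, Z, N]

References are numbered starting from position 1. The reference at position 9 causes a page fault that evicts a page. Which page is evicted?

V

pos 1: J → fault, frames [J]
pos 2: P → fault, frames [J, P]
pos 3: J → hit
pos 4: V → fault, frames [P, J, V]
pos 5: N → fault, frames [P, J, V, N]
pos 6: J → hit
pos 7: N → hit
pos 8: Z → fault, evict P, frames [V, J, N, Z]
pos 9: W → fault, evict V, frames [J, N, Z, W]
At position 9, page V is evicted.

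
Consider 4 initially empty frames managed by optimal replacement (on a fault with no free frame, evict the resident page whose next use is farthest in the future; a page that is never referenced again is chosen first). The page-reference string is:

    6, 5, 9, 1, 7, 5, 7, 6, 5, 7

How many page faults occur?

6 → miss, frames {6}
5 → miss, frames {6,5}
9 → miss, frames {6,5,9}
1 → miss, frames {6,5,9,1}
7 → miss, evict 1, frames {6,5,9,7}
5 → hit
7 → hit
6 → hit
5 → hit
7 → hit
Page faults: 5.

5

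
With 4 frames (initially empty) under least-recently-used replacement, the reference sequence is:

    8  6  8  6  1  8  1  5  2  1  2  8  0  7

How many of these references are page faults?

8: fault, frames (8)
6: fault, frames (8 6)
8: hit
6: hit
1: fault, frames (8 6 1)
8: hit
1: hit
5: fault, frames (6 8 1 5)
2: fault, evict 6, frames (8 1 5 2)
1: hit
2: hit
8: hit
0: fault, evict 5, frames (1 2 8 0)
7: fault, evict 1, frames (2 8 0 7)
Page faults: 7.

7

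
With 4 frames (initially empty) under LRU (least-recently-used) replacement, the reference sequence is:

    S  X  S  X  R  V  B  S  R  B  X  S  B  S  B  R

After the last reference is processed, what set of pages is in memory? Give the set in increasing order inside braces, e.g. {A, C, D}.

S → fault, frames (S)
X → fault, frames (S X)
S → hit
X → hit
R → fault, frames (S X R)
V → fault, frames (S X R V)
B → fault, evict S, frames (X R V B)
S → fault, evict X, frames (R V B S)
R → hit
B → hit
X → fault, evict V, frames (S R B X)
S → hit
B → hit
S → hit
B → hit
R → hit

{B, R, S, X}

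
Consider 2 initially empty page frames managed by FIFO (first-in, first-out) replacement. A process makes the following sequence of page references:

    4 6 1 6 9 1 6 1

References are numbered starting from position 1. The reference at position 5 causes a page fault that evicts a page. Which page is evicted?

6

pos 1: 4 -> miss, frames (4)
pos 2: 6 -> miss, frames (4 6)
pos 3: 1 -> miss, evict 4, frames (6 1)
pos 4: 6 -> hit
pos 5: 9 -> miss, evict 6, frames (1 9)
At position 5, page 6 is evicted.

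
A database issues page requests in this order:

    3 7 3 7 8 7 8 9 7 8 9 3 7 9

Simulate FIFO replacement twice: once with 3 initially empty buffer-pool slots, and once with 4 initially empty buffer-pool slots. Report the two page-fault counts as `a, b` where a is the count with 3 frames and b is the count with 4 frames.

3 frames: F F . . F . . F . . . F F . → 6 faults.
4 frames: F F . . F . . F . . . . . . → 4 faults.
4 < 6: adding a frame reduced faults, as is typical.

6, 4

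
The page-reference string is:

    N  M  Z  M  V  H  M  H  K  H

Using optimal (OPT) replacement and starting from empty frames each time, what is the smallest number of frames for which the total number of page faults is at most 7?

2

f=1: 10 faults
f=2: 6 faults
f=3: 6 faults
f=4: 6 faults
f=5: 6 faults
f=6: 6 faults
Smallest f with faults ≤ 7 is 2.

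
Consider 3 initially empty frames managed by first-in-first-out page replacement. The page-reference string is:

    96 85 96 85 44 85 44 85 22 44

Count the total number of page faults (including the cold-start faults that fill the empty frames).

4

96 -> miss, frames [96]
85 -> miss, frames [96, 85]
96 -> hit
85 -> hit
44 -> miss, frames [96, 85, 44]
85 -> hit
44 -> hit
85 -> hit
22 -> miss, evict 96, frames [85, 44, 22]
44 -> hit
Page faults: 4.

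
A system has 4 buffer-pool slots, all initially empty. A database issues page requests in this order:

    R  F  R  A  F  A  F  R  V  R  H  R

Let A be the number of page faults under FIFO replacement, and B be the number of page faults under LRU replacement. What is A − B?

1

Under FIFO: F F . F . . . . F . F F → 6 faults.
Under LRU: F F . F . . . . F . F . → 5 faults.
A − B = 6 − 5 = 1.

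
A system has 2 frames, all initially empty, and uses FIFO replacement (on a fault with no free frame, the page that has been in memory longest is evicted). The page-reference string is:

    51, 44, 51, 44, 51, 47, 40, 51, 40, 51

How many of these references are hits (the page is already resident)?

51 → fault, frames {51}
44 → fault, frames {51,44}
51 → hit
44 → hit
51 → hit
47 → fault, evict 51, frames {44,47}
40 → fault, evict 44, frames {47,40}
51 → fault, evict 47, frames {40,51}
40 → hit
51 → hit
Hits: 5.

5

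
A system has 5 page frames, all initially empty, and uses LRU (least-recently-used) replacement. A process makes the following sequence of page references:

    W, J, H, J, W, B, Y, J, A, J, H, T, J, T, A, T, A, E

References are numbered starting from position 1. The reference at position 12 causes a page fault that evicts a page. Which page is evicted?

pos 1: W → miss, frames (W)
pos 2: J → miss, frames (W J)
pos 3: H → miss, frames (W J H)
pos 4: J → hit
pos 5: W → hit
pos 6: B → miss, frames (H J W B)
pos 7: Y → miss, frames (H J W B Y)
pos 8: J → hit
pos 9: A → miss, evict H, frames (W B Y J A)
pos 10: J → hit
pos 11: H → miss, evict W, frames (B Y A J H)
pos 12: T → miss, evict B, frames (Y A J H T)
At position 12, page B is evicted.

B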